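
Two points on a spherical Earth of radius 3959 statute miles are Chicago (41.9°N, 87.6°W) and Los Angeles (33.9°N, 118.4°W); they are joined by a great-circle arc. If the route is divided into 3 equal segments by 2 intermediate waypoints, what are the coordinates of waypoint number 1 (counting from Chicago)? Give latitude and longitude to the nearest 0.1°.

From cos δ = sin φ₁ sin φ₂ + cos φ₁ cos φ₂ cos Δλ, the central angle is δ ≈ 0.444 rad (25.4°).
Interpolate at f = 1/3 with slerp weights a = sin((1−f)δ)/sin δ ≈ 0.679, b = sin(fδ)/sin δ ≈ 0.343.
p = a·p₁ + b·p₂ ≈ (-0.114, -0.756, 0.645); φ = arcsin(p_z) ≈ 40.16°, λ = atan2(p_y, p_x) ≈ -98.61°.

≈ 40.2°N, 98.6°W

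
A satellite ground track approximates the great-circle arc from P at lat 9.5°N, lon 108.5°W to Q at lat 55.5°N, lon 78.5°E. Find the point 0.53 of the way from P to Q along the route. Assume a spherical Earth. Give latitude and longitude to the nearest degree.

Write both endpoints as unit vectors p₁, p₂ with components (cos φ cos λ, cos φ sin λ, sin φ).
The central angle between the endpoints is δ = arccos(p₁·p₂) ≈ 2.003 rad (114.7°).
Interpolate at f = 0.53 with slerp weights a = sin((1−f)δ)/sin δ ≈ 0.890, b = sin(fδ)/sin δ ≈ 0.961.
p = a·p₁ + b·p₂ ≈ (-0.170, -0.299, 0.939); φ = arcsin(p_z) ≈ 69.89°, λ = atan2(p_y, p_x) ≈ -119.63°.

≈ lat 70°N, lon 120°W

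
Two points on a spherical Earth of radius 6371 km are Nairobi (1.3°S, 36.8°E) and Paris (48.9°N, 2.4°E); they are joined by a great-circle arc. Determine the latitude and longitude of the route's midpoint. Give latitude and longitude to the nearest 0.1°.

From cos δ = sin φ₁ sin φ₂ + cos φ₁ cos φ₂ cos Δλ, the central angle is δ ≈ 1.018 rad (58.3°).
Interpolate at f = 1/2 with slerp weights a = sin((1−f)δ)/sin δ ≈ 0.573, b = sin(fδ)/sin δ ≈ 0.573.
p = a·p₁ + b·p₂ ≈ (0.834, 0.359, 0.418); φ = arcsin(p_z) ≈ 24.74°, λ = atan2(p_y, p_x) ≈ 23.26°.

≈ 24.7°N, 23.3°E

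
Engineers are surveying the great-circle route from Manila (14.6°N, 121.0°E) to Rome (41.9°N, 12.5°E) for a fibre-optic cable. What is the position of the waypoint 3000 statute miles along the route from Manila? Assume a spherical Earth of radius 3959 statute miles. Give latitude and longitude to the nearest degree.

≈ 41°N, 81°E

Write both endpoints as unit vectors p₁, p₂ with components (cos φ cos λ, cos φ sin λ, sin φ).
The central angle between the endpoints is δ = arccos(p₁·p₂) ≈ 1.631 rad (93.5°). The total great-circle distance is δ·R ≈ 1.631 × 3959 ≈ 6457 mi, so the target fraction is f = 3000/6457 ≈ 0.465.
Interpolate at f ≈ 0.465 with slerp weights a = sin((1−f)δ)/sin δ ≈ 0.768, b = sin(fδ)/sin δ ≈ 0.689.
p = a·p₁ + b·p₂ ≈ (0.118, 0.748, 0.653); φ = arcsin(p_z) ≈ 40.80°, λ = atan2(p_y, p_x) ≈ 81.06°.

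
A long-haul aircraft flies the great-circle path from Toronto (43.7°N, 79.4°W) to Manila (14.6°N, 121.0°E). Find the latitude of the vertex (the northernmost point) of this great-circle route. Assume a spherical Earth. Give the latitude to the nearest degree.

The great circle lies in the plane with unit normal n̂ = (p₁ × p₂)/|p₁ × p₂|.
Here n̂_z ≈ -0.278; the vertex latitude is φ_max = arccos|n̂_z| ≈ 73.8°.

≈ 74°N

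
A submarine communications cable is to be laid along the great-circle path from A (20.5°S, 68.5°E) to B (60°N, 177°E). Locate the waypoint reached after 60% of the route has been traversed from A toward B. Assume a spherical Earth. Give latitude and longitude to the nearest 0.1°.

Convert each endpoint to a unit vector on the sphere (x = cos φ cos λ, y = cos φ sin λ, z = sin φ).
The central angle between the endpoints is δ = arccos(p₁·p₂) ≈ 2.040 rad (116.9°).
Interpolate at f = 0.60 with slerp weights a = sin((1−f)δ)/sin δ ≈ 0.816, b = sin(fδ)/sin δ ≈ 1.054.
p = a·p₁ + b·p₂ ≈ (-0.246, 0.739, 0.627); φ = arcsin(p_z) ≈ 38.83°, λ = atan2(p_y, p_x) ≈ 108.42°.

≈ (38.8°N, 108.4°E)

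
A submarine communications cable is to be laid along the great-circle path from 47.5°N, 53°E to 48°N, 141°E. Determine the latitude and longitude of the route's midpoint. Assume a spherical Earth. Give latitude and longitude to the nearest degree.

Convert each endpoint to a unit vector on the sphere (x = cos φ cos λ, y = cos φ sin λ, z = sin φ).
The central angle between the endpoints is δ = arccos(p₁·p₂) ≈ 0.972 rad (55.7°).
Interpolate at f = 1/2 with slerp weights a = sin((1−f)δ)/sin δ ≈ 0.565, b = sin(fδ)/sin δ ≈ 0.565.
p = a·p₁ + b·p₂ ≈ (-0.064, 0.543, 0.837); φ = arcsin(p_z) ≈ 56.84°, λ = atan2(p_y, p_x) ≈ 96.73°.

≈ 57°N, 97°E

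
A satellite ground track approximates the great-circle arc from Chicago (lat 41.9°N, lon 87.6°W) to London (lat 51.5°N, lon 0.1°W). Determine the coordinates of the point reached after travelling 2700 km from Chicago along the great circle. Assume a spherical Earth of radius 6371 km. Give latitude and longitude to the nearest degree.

≈ lat 55°N, lon 56°W

From cos δ = sin φ₁ sin φ₂ + cos φ₁ cos φ₂ cos Δλ, the central angle is δ ≈ 0.997 rad (57.1°). The total great-circle distance is δ·R ≈ 0.997 × 6371 ≈ 6352 km, so the target fraction is f = 2700/6352 ≈ 0.425.
Interpolate at f ≈ 0.425 with slerp weights a = sin((1−f)δ)/sin δ ≈ 0.646, b = sin(fδ)/sin δ ≈ 0.490.
p = a·p₁ + b·p₂ ≈ (0.325, -0.481, 0.814); φ = arcsin(p_z) ≈ 54.53°, λ = atan2(p_y, p_x) ≈ -55.94°.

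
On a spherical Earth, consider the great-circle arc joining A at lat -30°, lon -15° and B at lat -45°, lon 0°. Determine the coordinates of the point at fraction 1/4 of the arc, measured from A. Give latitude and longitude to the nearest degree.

Write both endpoints as unit vectors p₁, p₂ with components (cos φ cos λ, cos φ sin λ, sin φ).
The central angle between the endpoints is δ = arccos(p₁·p₂) ≈ 0.333 rad (19.1°).
Interpolate at f = 1/4 with slerp weights a = sin((1−f)δ)/sin δ ≈ 0.756, b = sin(fδ)/sin δ ≈ 0.254.
p = a·p₁ + b·p₂ ≈ (0.812, -0.169, -0.558); φ = arcsin(p_z) ≈ -33.91°, λ = atan2(p_y, p_x) ≈ -11.78°.

≈ lat -34°, lon -12°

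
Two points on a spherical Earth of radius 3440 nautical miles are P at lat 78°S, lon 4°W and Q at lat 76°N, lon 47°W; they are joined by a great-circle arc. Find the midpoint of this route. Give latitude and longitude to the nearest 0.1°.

The haversine formula gives a central angle δ ≈ 2.720 rad (155.8°) between the endpoints.
Interpolate at f = 1/2 with slerp weights a = sin((1−f)δ)/sin δ ≈ 2.388, b = sin(fδ)/sin δ ≈ 2.388.
p = a·p₁ + b·p₂ ≈ (0.889, -0.457, -0.019); φ = arcsin(p_z) ≈ -1.07°, λ = atan2(p_y, p_x) ≈ -27.21°.

≈ lat 1.1°S, lon 27.2°W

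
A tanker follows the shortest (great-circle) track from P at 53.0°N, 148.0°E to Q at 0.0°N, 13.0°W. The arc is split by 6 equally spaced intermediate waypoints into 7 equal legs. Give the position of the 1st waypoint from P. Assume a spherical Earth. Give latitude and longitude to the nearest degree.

Convert each endpoint to a unit vector on the sphere (x = cos φ cos λ, y = cos φ sin λ, z = sin φ).
The central angle between the endpoints is δ = arccos(p₁·p₂) ≈ 2.176 rad (124.7°).
Interpolate at f = 1/7 with slerp weights a = sin((1−f)δ)/sin δ ≈ 1.164, b = sin(fδ)/sin δ ≈ 0.372.
p = a·p₁ + b·p₂ ≈ (-0.231, 0.287, 0.929); φ = arcsin(p_z) ≈ 68.34°, λ = atan2(p_y, p_x) ≈ 128.84°.

≈ 68°N, 129°E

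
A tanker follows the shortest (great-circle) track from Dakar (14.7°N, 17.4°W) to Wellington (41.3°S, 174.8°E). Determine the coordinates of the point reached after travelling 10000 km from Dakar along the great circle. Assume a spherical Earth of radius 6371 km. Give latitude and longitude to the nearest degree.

Write both endpoints as unit vectors p₁, p₂ with components (cos φ cos λ, cos φ sin λ, sin φ).
The central angle between the endpoints is δ = arccos(p₁·p₂) ≈ 2.642 rad (151.4°). The total great-circle distance is δ·R ≈ 2.642 × 6371 ≈ 16832 km, so the target fraction is f = 10000/16832 ≈ 0.594.
Interpolate at f ≈ 0.594 with slerp weights a = sin((1−f)δ)/sin δ ≈ 1.833, b = sin(fδ)/sin δ ≈ 2.087.
p = a·p₁ + b·p₂ ≈ (0.130, -0.388, -0.912); φ = arcsin(p_z) ≈ -65.83°, λ = atan2(p_y, p_x) ≈ -71.42°.

≈ 66°S, 71°W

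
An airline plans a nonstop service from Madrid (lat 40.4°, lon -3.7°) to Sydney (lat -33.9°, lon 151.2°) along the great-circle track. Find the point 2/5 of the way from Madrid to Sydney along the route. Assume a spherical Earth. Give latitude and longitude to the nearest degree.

Convert each endpoint to a unit vector on the sphere (x = cos φ cos λ, y = cos φ sin λ, z = sin φ).
The central angle between the endpoints is δ = arccos(p₁·p₂) ≈ 2.776 rad (159.0°).
Interpolate at f = 2/5 with slerp weights a = sin((1−f)δ)/sin δ ≈ 2.784, b = sin(fδ)/sin δ ≈ 2.505.
p = a·p₁ + b·p₂ ≈ (0.293, 0.865, 0.407); φ = arcsin(p_z) ≈ 24.02°, λ = atan2(p_y, p_x) ≈ 71.26°.

≈ lat 24°, lon 71°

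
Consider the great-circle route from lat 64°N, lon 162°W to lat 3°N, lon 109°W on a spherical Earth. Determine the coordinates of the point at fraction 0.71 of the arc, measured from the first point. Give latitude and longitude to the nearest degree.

≈ lat 22°N, lon 117°W

From cos δ = sin φ₁ sin φ₂ + cos φ₁ cos φ₂ cos Δλ, the central angle is δ ≈ 1.255 rad (71.9°).
Interpolate at f = 0.71 with slerp weights a = sin((1−f)δ)/sin δ ≈ 0.375, b = sin(fδ)/sin δ ≈ 0.818.
p = a·p₁ + b·p₂ ≈ (-0.422, -0.823, 0.379); φ = arcsin(p_z) ≈ 22.30°, λ = atan2(p_y, p_x) ≈ -117.15°.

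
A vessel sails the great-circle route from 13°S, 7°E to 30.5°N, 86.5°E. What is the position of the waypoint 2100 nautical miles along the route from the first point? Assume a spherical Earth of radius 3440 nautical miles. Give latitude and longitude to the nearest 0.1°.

Write both endpoints as unit vectors p₁, p₂ with components (cos φ cos λ, cos φ sin λ, sin φ).
The central angle between the endpoints is δ = arccos(p₁·p₂) ≈ 1.532 rad (87.8°). The total great-circle distance is δ·R ≈ 1.532 × 3440 ≈ 5270 nmi, so the target fraction is f = 2100/5270 ≈ 0.398.
Interpolate at f ≈ 0.398 with slerp weights a = sin((1−f)δ)/sin δ ≈ 0.797, b = sin(fδ)/sin δ ≈ 0.574.
p = a·p₁ + b·p₂ ≈ (0.801, 0.588, 0.112); φ = arcsin(p_z) ≈ 6.42°, λ = atan2(p_y, p_x) ≈ 36.28°.

≈ 6.4°N, 36.3°E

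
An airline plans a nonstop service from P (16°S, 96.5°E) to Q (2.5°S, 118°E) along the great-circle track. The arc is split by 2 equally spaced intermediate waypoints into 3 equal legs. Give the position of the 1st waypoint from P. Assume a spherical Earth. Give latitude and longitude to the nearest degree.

≈ (12°S, 104°E)

Convert each endpoint to a unit vector on the sphere (x = cos φ cos λ, y = cos φ sin λ, z = sin φ).
The central angle between the endpoints is δ = arccos(p₁·p₂) ≈ 0.438 rad (25.1°).
Interpolate at f = 1/3 with slerp weights a = sin((1−f)δ)/sin δ ≈ 0.679, b = sin(fδ)/sin δ ≈ 0.343.
p = a·p₁ + b·p₂ ≈ (-0.235, 0.951, -0.202); φ = arcsin(p_z) ≈ -11.66°, λ = atan2(p_y, p_x) ≈ 103.87°.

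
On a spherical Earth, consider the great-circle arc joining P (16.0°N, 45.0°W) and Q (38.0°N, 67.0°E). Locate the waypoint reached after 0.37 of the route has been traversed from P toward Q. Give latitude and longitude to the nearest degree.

≈ (37°N, 12°W)

Convert each endpoint to a unit vector on the sphere (x = cos φ cos λ, y = cos φ sin λ, z = sin φ).
The central angle between the endpoints is δ = arccos(p₁·p₂) ≈ 1.685 rad (96.5°).
Interpolate at f = 0.37 with slerp weights a = sin((1−f)δ)/sin δ ≈ 0.879, b = sin(fδ)/sin δ ≈ 0.588.
p = a·p₁ + b·p₂ ≈ (0.778, -0.171, 0.604); φ = arcsin(p_z) ≈ 37.16°, λ = atan2(p_y, p_x) ≈ -12.40°.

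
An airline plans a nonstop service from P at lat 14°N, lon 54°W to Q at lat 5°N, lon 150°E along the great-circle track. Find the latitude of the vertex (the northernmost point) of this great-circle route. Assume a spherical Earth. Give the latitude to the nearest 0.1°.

The great circle lies in the plane with unit normal n̂ = (p₁ × p₂)/|p₁ × p₂|.
Here n̂_z ≈ -0.775; the vertex latitude is φ_max = arccos|n̂_z| ≈ 39.2°.

≈ 39.2°N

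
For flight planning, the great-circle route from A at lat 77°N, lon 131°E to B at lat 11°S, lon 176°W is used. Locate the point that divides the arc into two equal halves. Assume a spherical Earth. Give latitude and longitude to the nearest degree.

Write both endpoints as unit vectors p₁, p₂ with components (cos φ cos λ, cos φ sin λ, sin φ).
The central angle between the endpoints is δ = arccos(p₁·p₂) ≈ 1.624 rad (93.0°).
Interpolate at f = 1/2 with slerp weights a = sin((1−f)δ)/sin δ ≈ 0.727, b = sin(fδ)/sin δ ≈ 0.727.
p = a·p₁ + b·p₂ ≈ (-0.819, 0.074, 0.569); φ = arcsin(p_z) ≈ 34.71°, λ = atan2(p_y, p_x) ≈ 174.86°.

≈ lat 35°N, lon 175°E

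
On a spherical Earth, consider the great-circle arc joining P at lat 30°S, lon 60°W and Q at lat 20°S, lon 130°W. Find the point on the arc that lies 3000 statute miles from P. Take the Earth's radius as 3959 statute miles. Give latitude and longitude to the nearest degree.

The haversine formula gives a central angle δ ≈ 1.105 rad (63.3°) between the endpoints. The total great-circle distance is δ·R ≈ 1.105 × 3959 ≈ 4374 mi, so the target fraction is f = 3000/4374 ≈ 0.686.
Interpolate at f ≈ 0.686 with slerp weights a = sin((1−f)δ)/sin δ ≈ 0.381, b = sin(fδ)/sin δ ≈ 0.769.
p = a·p₁ + b·p₂ ≈ (-0.300, -0.839, -0.453); φ = arcsin(p_z) ≈ -26.97°, λ = atan2(p_y, p_x) ≈ -109.66°.

≈ lat 27°S, lon 110°W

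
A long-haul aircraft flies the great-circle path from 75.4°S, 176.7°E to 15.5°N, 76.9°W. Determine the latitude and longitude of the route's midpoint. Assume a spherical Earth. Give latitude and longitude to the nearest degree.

≈ 37°S, 92°W

Write both endpoints as unit vectors p₁, p₂ with components (cos φ cos λ, cos φ sin λ, sin φ).
The central angle between the endpoints is δ = arccos(p₁·p₂) ≈ 1.904 rad (109.1°).
Interpolate at f = 1/2 with slerp weights a = sin((1−f)δ)/sin δ ≈ 0.862, b = sin(fδ)/sin δ ≈ 0.862.
p = a·p₁ + b·p₂ ≈ (-0.029, -0.797, -0.604); φ = arcsin(p_z) ≈ -37.15°, λ = atan2(p_y, p_x) ≈ -92.06°.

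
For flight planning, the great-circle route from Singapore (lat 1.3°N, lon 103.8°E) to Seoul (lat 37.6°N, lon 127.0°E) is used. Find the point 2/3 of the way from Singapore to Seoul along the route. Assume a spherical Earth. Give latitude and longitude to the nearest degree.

≈ lat 26°N, lon 118°E

Write both endpoints as unit vectors p₁, p₂ with components (cos φ cos λ, cos φ sin λ, sin φ).
The central angle between the endpoints is δ = arccos(p₁·p₂) ≈ 0.735 rad (42.1°).
Interpolate at f = 2/3 with slerp weights a = sin((1−f)δ)/sin δ ≈ 0.362, b = sin(fδ)/sin δ ≈ 0.702.
p = a·p₁ + b·p₂ ≈ (-0.421, 0.795, 0.436); φ = arcsin(p_z) ≈ 25.87°, λ = atan2(p_y, p_x) ≈ 117.89°.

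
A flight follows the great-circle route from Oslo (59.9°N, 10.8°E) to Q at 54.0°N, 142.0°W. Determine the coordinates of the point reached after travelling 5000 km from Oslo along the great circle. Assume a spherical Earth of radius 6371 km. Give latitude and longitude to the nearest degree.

≈ 72°N, 126°W

Write both endpoints as unit vectors p₁, p₂ with components (cos φ cos λ, cos φ sin λ, sin φ).
The central angle between the endpoints is δ = arccos(p₁·p₂) ≈ 1.118 rad (64.0°). The total great-circle distance is δ·R ≈ 1.118 × 6371 ≈ 7121 km, so the target fraction is f = 5000/7121 ≈ 0.702.
Interpolate at f ≈ 0.702 with slerp weights a = sin((1−f)δ)/sin δ ≈ 0.363, b = sin(fδ)/sin δ ≈ 0.786.
p = a·p₁ + b·p₂ ≈ (-0.185, -0.250, 0.950); φ = arcsin(p_z) ≈ 71.87°, λ = atan2(p_y, p_x) ≈ -126.47°.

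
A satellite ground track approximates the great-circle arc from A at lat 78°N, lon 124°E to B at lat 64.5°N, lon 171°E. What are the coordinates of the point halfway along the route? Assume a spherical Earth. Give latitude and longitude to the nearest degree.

Write both endpoints as unit vectors p₁, p₂ with components (cos φ cos λ, cos φ sin λ, sin φ).
The central angle between the endpoints is δ = arccos(p₁·p₂) ≈ 0.337 rad (19.3°).
Interpolate at f = 1/2 with slerp weights a = sin((1−f)δ)/sin δ ≈ 0.507, b = sin(fδ)/sin δ ≈ 0.507.
p = a·p₁ + b·p₂ ≈ (-0.275, 0.122, 0.954); φ = arcsin(p_z) ≈ 72.52°, λ = atan2(p_y, p_x) ≈ 156.12°.

≈ lat 73°N, lon 156°E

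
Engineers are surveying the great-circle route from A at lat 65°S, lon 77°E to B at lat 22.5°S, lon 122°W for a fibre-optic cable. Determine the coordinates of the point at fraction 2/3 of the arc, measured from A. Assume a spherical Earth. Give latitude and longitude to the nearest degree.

≈ lat 53°S, lon 129°W

Write both endpoints as unit vectors p₁, p₂ with components (cos φ cos λ, cos φ sin λ, sin φ).
The central angle between the endpoints is δ = arccos(p₁·p₂) ≈ 1.593 rad (91.3°).
Interpolate at f = 2/3 with slerp weights a = sin((1−f)δ)/sin δ ≈ 0.507, b = sin(fδ)/sin δ ≈ 0.874.
p = a·p₁ + b·p₂ ≈ (-0.380, -0.476, -0.793); φ = arcsin(p_z) ≈ -52.51°, λ = atan2(p_y, p_x) ≈ -128.58°.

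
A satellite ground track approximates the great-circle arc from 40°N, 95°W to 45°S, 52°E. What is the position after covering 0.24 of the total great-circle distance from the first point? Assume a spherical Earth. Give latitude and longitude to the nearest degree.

From cos δ = sin φ₁ sin φ₂ + cos φ₁ cos φ₂ cos Δλ, the central angle is δ ≈ 2.711 rad (155.3°).
Interpolate at f = 0.24 with slerp weights a = sin((1−f)δ)/sin δ ≈ 2.115, b = sin(fδ)/sin δ ≈ 1.452.
p = a·p₁ + b·p₂ ≈ (0.491, -0.805, 0.333); φ = arcsin(p_z) ≈ 19.45°, λ = atan2(p_y, p_x) ≈ -58.63°.

≈ 19°N, 59°W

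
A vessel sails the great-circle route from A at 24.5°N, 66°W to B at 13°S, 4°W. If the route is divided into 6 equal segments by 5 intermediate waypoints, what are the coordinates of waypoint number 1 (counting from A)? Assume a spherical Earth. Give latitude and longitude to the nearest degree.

Convert each endpoint to a unit vector on the sphere (x = cos φ cos λ, y = cos φ sin λ, z = sin φ).
The central angle between the endpoints is δ = arccos(p₁·p₂) ≈ 1.242 rad (71.2°).
Interpolate at f = 1/6 with slerp weights a = sin((1−f)δ)/sin δ ≈ 0.909, b = sin(fδ)/sin δ ≈ 0.217.
p = a·p₁ + b·p₂ ≈ (0.547, -0.770, 0.328); φ = arcsin(p_z) ≈ 19.14°, λ = atan2(p_y, p_x) ≈ -54.59°.

≈ 19°N, 55°W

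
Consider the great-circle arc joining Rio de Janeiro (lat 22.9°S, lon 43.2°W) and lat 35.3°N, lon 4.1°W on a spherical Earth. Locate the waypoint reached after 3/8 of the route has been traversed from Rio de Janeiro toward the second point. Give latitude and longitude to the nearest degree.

≈ lat 1°S, lon 29°W

From cos δ = sin φ₁ sin φ₂ + cos φ₁ cos φ₂ cos Δλ, the central angle is δ ≈ 1.204 rad (69.0°).
Interpolate at f = 3/8 with slerp weights a = sin((1−f)δ)/sin δ ≈ 0.732, b = sin(fδ)/sin δ ≈ 0.467.
p = a·p₁ + b·p₂ ≈ (0.872, -0.489, -0.015); φ = arcsin(p_z) ≈ -0.85°, λ = atan2(p_y, p_x) ≈ -29.28°.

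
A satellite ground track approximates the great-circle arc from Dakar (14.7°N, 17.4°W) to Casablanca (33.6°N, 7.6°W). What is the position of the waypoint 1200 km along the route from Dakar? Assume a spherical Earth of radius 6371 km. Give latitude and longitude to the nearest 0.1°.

≈ 24.5°N, 12.7°W

Convert each endpoint to a unit vector on the sphere (x = cos φ cos λ, y = cos φ sin λ, z = sin φ).
The central angle between the endpoints is δ = arccos(p₁·p₂) ≈ 0.364 rad (20.9°). The total great-circle distance is δ·R ≈ 0.364 × 6371 ≈ 2322 km, so the target fraction is f = 1200/2322 ≈ 0.517.
Interpolate at f ≈ 0.517 with slerp weights a = sin((1−f)δ)/sin δ ≈ 0.491, b = sin(fδ)/sin δ ≈ 0.525.
p = a·p₁ + b·p₂ ≈ (0.887, -0.200, 0.415); φ = arcsin(p_z) ≈ 24.55°, λ = atan2(p_y, p_x) ≈ -12.70°.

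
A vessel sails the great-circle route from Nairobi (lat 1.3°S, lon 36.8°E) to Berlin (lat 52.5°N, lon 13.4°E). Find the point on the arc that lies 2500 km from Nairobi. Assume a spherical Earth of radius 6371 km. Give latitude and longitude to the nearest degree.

≈ lat 20°N, lon 30°E

The haversine formula gives a central angle δ ≈ 1.000 rad (57.3°) between the endpoints. The total great-circle distance is δ·R ≈ 1.000 × 6371 ≈ 6369 km, so the target fraction is f = 2500/6369 ≈ 0.393.
Interpolate at f ≈ 0.393 with slerp weights a = sin((1−f)δ)/sin δ ≈ 0.678, b = sin(fδ)/sin δ ≈ 0.455.
p = a·p₁ + b·p₂ ≈ (0.812, 0.470, 0.345); φ = arcsin(p_z) ≈ 20.20°, λ = atan2(p_y, p_x) ≈ 30.08°.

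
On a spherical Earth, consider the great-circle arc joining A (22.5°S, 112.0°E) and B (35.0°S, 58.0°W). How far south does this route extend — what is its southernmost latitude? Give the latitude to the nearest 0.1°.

The great circle lies in the plane with unit normal n̂ = (p₁ × p₂)/|p₁ × p₂|.
Here n̂_z ≈ -0.154; the vertex latitude is φ_max = arccos|n̂_z| ≈ 81.1°.
Check via Clairaut: cos φ_max = |cos φ₁| · sin C = cos(22.5°)·sin(170.4°) ≈ 0.154, again giving ≈ 81.1°.

≈ 81.1°S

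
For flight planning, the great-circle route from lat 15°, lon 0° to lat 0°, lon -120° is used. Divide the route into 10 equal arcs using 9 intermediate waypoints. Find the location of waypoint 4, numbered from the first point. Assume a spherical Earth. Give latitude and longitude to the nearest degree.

≈ lat 16°, lon -49°

From cos δ = sin φ₁ sin φ₂ + cos φ₁ cos φ₂ cos Δλ, the central angle is δ ≈ 2.075 rad (118.9°).
Interpolate at f = 4/10 with slerp weights a = sin((1−f)δ)/sin δ ≈ 1.082, b = sin(fδ)/sin δ ≈ 0.843.
p = a·p₁ + b·p₂ ≈ (0.624, -0.730, 0.280); φ = arcsin(p_z) ≈ 16.26°, λ = atan2(p_y, p_x) ≈ -49.48°.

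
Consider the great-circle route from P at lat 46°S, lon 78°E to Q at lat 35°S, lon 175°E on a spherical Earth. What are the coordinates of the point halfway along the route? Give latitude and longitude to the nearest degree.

≈ lat 52°S, lon 132°E

Write both endpoints as unit vectors p₁, p₂ with components (cos φ cos λ, cos φ sin λ, sin φ).
The central angle between the endpoints is δ = arccos(p₁·p₂) ≈ 1.220 rad (69.9°).
Interpolate at f = 1/2 with slerp weights a = sin((1−f)δ)/sin δ ≈ 0.610, b = sin(fδ)/sin δ ≈ 0.610.
p = a·p₁ + b·p₂ ≈ (-0.410, 0.458, -0.789); φ = arcsin(p_z) ≈ -52.08°, λ = atan2(p_y, p_x) ≈ 131.81°.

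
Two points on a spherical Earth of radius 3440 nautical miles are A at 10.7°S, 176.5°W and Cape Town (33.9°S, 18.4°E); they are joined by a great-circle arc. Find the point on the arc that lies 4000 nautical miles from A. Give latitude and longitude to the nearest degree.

≈ 69°S, 134°E

Write both endpoints as unit vectors p₁, p₂ with components (cos φ cos λ, cos φ sin λ, sin φ).
The central angle between the endpoints is δ = arccos(p₁·p₂) ≈ 2.325 rad (133.2°). The total great-circle distance is δ·R ≈ 2.325 × 3440 ≈ 7998 nmi, so the target fraction is f = 4000/7998 ≈ 0.500.
Interpolate at f ≈ 0.500 with slerp weights a = sin((1−f)δ)/sin δ ≈ 1.259, b = sin(fδ)/sin δ ≈ 1.259.
p = a·p₁ + b·p₂ ≈ (-0.243, 0.254, -0.936); φ = arcsin(p_z) ≈ -69.41°, λ = atan2(p_y, p_x) ≈ 133.68°.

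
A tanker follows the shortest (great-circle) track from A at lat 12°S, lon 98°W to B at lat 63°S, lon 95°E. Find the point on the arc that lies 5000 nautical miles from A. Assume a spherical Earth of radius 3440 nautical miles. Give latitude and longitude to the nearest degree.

≈ lat 82°S, lon 131°E

Write both endpoints as unit vectors p₁, p₂ with components (cos φ cos λ, cos φ sin λ, sin φ).
The central angle between the endpoints is δ = arccos(p₁·p₂) ≈ 1.821 rad (104.3°). The total great-circle distance is δ·R ≈ 1.821 × 3440 ≈ 6264 nmi, so the target fraction is f = 5000/6264 ≈ 0.798.
Interpolate at f ≈ 0.798 with slerp weights a = sin((1−f)δ)/sin δ ≈ 0.371, b = sin(fδ)/sin δ ≈ 1.025.
p = a·p₁ + b·p₂ ≈ (-0.091, 0.105, -0.990); φ = arcsin(p_z) ≈ -82.03°, λ = atan2(p_y, p_x) ≈ 131.05°.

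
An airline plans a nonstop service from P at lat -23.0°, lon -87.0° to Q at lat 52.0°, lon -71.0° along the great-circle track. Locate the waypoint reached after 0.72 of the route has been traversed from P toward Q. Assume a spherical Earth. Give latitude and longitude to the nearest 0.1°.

≈ lat 31.2°, lon -77.4°

Convert each endpoint to a unit vector on the sphere (x = cos φ cos λ, y = cos φ sin λ, z = sin φ).
The central angle between the endpoints is δ = arccos(p₁·p₂) ≈ 1.332 rad (76.3°).
Interpolate at f = 0.72 with slerp weights a = sin((1−f)δ)/sin δ ≈ 0.375, b = sin(fδ)/sin δ ≈ 0.842.
p = a·p₁ + b·p₂ ≈ (0.187, -0.835, 0.517); φ = arcsin(p_z) ≈ 31.16°, λ = atan2(p_y, p_x) ≈ -77.38°.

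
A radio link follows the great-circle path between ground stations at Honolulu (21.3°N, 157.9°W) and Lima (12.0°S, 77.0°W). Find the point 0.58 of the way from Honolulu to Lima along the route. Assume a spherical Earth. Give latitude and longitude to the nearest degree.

Convert each endpoint to a unit vector on the sphere (x = cos φ cos λ, y = cos φ sin λ, z = sin φ).
The central angle between the endpoints is δ = arccos(p₁·p₂) ≈ 1.502 rad (86.1°).
Interpolate at f = 0.58 with slerp weights a = sin((1−f)δ)/sin δ ≈ 0.591, b = sin(fδ)/sin δ ≈ 0.767.
p = a·p₁ + b·p₂ ≈ (-0.342, -0.938, 0.055); φ = arcsin(p_z) ≈ 3.17°, λ = atan2(p_y, p_x) ≈ -110.01°.

≈ 3°N, 110°W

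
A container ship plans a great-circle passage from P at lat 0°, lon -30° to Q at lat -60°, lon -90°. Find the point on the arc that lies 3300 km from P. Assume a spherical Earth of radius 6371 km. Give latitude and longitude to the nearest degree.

≈ lat -26°, lon -44°

Write both endpoints as unit vectors p₁, p₂ with components (cos φ cos λ, cos φ sin λ, sin φ).
The central angle between the endpoints is δ = arccos(p₁·p₂) ≈ 1.318 rad (75.5°). The total great-circle distance is δ·R ≈ 1.318 × 6371 ≈ 8398 km, so the target fraction is f = 3300/8398 ≈ 0.393.
Interpolate at f ≈ 0.393 with slerp weights a = sin((1−f)δ)/sin δ ≈ 0.741, b = sin(fδ)/sin δ ≈ 0.511.
p = a·p₁ + b·p₂ ≈ (0.642, -0.626, -0.443); φ = arcsin(p_z) ≈ -26.29°, λ = atan2(p_y, p_x) ≈ -44.30°.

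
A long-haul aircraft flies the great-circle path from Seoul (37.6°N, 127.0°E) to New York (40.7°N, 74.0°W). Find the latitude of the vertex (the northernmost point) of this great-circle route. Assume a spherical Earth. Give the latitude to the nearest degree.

≈ 77°N

The great circle lies in the plane with unit normal n̂ = (p₁ × p₂)/|p₁ × p₂|.
Here n̂_z ≈ +0.218; the vertex latitude is φ_max = arccos|n̂_z| ≈ 77.4°.
Check via Clairaut: cos φ_max = |cos φ₁| · sin C = cos(37.6°)·sin(16.0°) ≈ 0.218, again giving ≈ 77.4°.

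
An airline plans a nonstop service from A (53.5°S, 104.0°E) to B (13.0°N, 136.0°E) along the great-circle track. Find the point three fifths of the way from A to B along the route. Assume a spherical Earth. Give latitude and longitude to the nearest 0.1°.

≈ (14.2°S, 126.5°E)

Convert each endpoint to a unit vector on the sphere (x = cos φ cos λ, y = cos φ sin λ, z = sin φ).
The central angle between the endpoints is δ = arccos(p₁·p₂) ≈ 1.255 rad (71.9°).
Interpolate at f = 3/5 with slerp weights a = sin((1−f)δ)/sin δ ≈ 0.506, b = sin(fδ)/sin δ ≈ 0.719.
p = a·p₁ + b·p₂ ≈ (-0.577, 0.779, -0.245); φ = arcsin(p_z) ≈ -14.19°, λ = atan2(p_y, p_x) ≈ 126.53°.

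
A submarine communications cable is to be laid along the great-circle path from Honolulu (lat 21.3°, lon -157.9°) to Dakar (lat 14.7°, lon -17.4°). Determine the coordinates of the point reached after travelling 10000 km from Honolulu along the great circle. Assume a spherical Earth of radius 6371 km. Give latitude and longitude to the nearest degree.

Convert each endpoint to a unit vector on the sphere (x = cos φ cos λ, y = cos φ sin λ, z = sin φ).
The central angle between the endpoints is δ = arccos(p₁·p₂) ≈ 2.218 rad (127.1°). The total great-circle distance is δ·R ≈ 2.218 × 6371 ≈ 14133 km, so the target fraction is f = 10000/14133 ≈ 0.708.
Interpolate at f ≈ 0.708 with slerp weights a = sin((1−f)δ)/sin δ ≈ 0.757, b = sin(fδ)/sin δ ≈ 1.254.
p = a·p₁ + b·p₂ ≈ (0.503, -0.628, 0.593); φ = arcsin(p_z) ≈ 36.39°, λ = atan2(p_y, p_x) ≈ -51.29°.

≈ lat 36°, lon -51°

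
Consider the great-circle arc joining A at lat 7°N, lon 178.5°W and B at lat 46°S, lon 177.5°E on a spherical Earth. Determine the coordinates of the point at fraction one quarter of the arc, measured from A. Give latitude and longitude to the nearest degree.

≈ lat 6°S, lon 179°W

The haversine formula gives a central angle δ ≈ 0.927 rad (53.1°) between the endpoints.
Interpolate at f = 1/4 with slerp weights a = sin((1−f)δ)/sin δ ≈ 0.801, b = sin(fδ)/sin δ ≈ 0.287.
p = a·p₁ + b·p₂ ≈ (-0.994, -0.012, -0.109); φ = arcsin(p_z) ≈ -6.26°, λ = atan2(p_y, p_x) ≈ -179.30°.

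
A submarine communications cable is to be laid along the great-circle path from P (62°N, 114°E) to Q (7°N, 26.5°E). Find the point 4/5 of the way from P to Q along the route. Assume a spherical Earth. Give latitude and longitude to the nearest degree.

From cos δ = sin φ₁ sin φ₂ + cos φ₁ cos φ₂ cos Δλ, the central angle is δ ≈ 1.443 rad (82.7°).
Interpolate at f = 4/5 with slerp weights a = sin((1−f)δ)/sin δ ≈ 0.287, b = sin(fδ)/sin δ ≈ 0.922.
p = a·p₁ + b·p₂ ≈ (0.764, 0.531, 0.366); φ = arcsin(p_z) ≈ 21.45°, λ = atan2(p_y, p_x) ≈ 34.81°.

≈ (21°N, 35°E)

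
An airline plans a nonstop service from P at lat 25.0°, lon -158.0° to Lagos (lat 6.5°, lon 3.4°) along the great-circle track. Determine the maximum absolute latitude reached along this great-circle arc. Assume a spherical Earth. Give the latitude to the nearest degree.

The great circle lies in the plane with unit normal n̂ = (p₁ × p₂)/|p₁ × p₂|.
Here n̂_z ≈ +0.485; the vertex latitude is φ_max = arccos|n̂_z| ≈ 61.0°.
Check via Clairaut: cos φ_max = |cos φ₁| · sin C = cos(25.0°)·sin(32.3°) ≈ 0.485, again giving ≈ 61.0°.

≈ 61°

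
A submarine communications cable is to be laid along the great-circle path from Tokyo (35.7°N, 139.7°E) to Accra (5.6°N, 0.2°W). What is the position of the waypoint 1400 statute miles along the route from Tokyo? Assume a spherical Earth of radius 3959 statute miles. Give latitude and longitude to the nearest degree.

Write both endpoints as unit vectors p₁, p₂ with components (cos φ cos λ, cos φ sin λ, sin φ).
The central angle between the endpoints is δ = arccos(p₁·p₂) ≈ 2.167 rad (124.1°). The total great-circle distance is δ·R ≈ 2.167 × 3959 ≈ 8578 mi, so the target fraction is f = 1400/8578 ≈ 0.163.
Interpolate at f ≈ 0.163 with slerp weights a = sin((1−f)δ)/sin δ ≈ 1.173, b = sin(fδ)/sin δ ≈ 0.418.
p = a·p₁ + b·p₂ ≈ (-0.310, 0.615, 0.725); φ = arcsin(p_z) ≈ 46.49°, λ = atan2(p_y, p_x) ≈ 116.77°.

≈ (46°N, 117°E)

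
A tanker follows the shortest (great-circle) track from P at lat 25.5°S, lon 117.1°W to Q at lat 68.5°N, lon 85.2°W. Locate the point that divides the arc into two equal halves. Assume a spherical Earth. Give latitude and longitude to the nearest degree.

≈ lat 22°N, lon 108°W

The haversine formula gives a central angle δ ≈ 1.691 rad (96.9°) between the endpoints.
Interpolate at f = 1/2 with slerp weights a = sin((1−f)δ)/sin δ ≈ 0.754, b = sin(fδ)/sin δ ≈ 0.754.
p = a·p₁ + b·p₂ ≈ (-0.287, -0.881, 0.377); φ = arcsin(p_z) ≈ 22.13°, λ = atan2(p_y, p_x) ≈ -108.03°.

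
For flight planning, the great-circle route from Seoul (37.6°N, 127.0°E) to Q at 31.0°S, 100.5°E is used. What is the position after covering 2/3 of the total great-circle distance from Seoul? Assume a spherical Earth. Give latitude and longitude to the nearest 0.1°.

≈ 8.1°S, 109.3°E

Write both endpoints as unit vectors p₁, p₂ with components (cos φ cos λ, cos φ sin λ, sin φ).
The central angle between the endpoints is δ = arccos(p₁·p₂) ≈ 1.273 rad (72.9°).
Interpolate at f = 2/3 with slerp weights a = sin((1−f)δ)/sin δ ≈ 0.431, b = sin(fδ)/sin δ ≈ 0.785.
p = a·p₁ + b·p₂ ≈ (-0.328, 0.934, -0.142); φ = arcsin(p_z) ≈ -8.14°, λ = atan2(p_y, p_x) ≈ 109.35°.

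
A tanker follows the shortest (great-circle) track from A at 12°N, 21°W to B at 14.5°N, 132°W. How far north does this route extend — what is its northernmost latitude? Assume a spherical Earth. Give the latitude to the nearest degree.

The great circle lies in the plane with unit normal n̂ = (p₁ × p₂)/|p₁ × p₂|.
Here n̂_z ≈ -0.923; the vertex latitude is φ_max = arccos|n̂_z| ≈ 22.6°.
Check via Clairaut: cos φ_max = |cos φ₁| · sin C = cos(12.0°)·sin(70.7°) ≈ 0.923, again giving ≈ 22.6°.

≈ 23°N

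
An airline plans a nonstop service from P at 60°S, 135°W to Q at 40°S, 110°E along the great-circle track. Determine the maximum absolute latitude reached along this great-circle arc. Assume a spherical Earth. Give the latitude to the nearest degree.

The great circle lies in the plane with unit normal n̂ = (p₁ × p₂)/|p₁ × p₂|.
Here n̂_z ≈ -0.378; the vertex latitude is φ_max = arccos|n̂_z| ≈ 67.8°.
Check via Clairaut: cos φ_max = |cos φ₁| · sin C = cos(60.0°)·sin(130.9°) ≈ 0.378, again giving ≈ 67.8°.

≈ 68°S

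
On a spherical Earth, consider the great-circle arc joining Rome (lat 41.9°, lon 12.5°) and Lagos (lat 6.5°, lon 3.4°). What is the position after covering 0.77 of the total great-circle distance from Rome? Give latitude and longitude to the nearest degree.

Convert each endpoint to a unit vector on the sphere (x = cos φ cos λ, y = cos φ sin λ, z = sin φ).
The central angle between the endpoints is δ = arccos(p₁·p₂) ≈ 0.634 rad (36.3°).
Interpolate at f = 0.77 with slerp weights a = sin((1−f)δ)/sin δ ≈ 0.245, b = sin(fδ)/sin δ ≈ 0.792.
p = a·p₁ + b·p₂ ≈ (0.964, 0.086, 0.253); φ = arcsin(p_z) ≈ 14.68°, λ = atan2(p_y, p_x) ≈ 5.11°.

≈ lat 15°, lon 5°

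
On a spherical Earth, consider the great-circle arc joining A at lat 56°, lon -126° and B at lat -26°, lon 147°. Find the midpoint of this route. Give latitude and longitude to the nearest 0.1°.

Write both endpoints as unit vectors p₁, p₂ with components (cos φ cos λ, cos φ sin λ, sin φ).
The central angle between the endpoints is δ = arccos(p₁·p₂) ≈ 1.915 rad (109.7°).
Interpolate at f = 1/2 with slerp weights a = sin((1−f)δ)/sin δ ≈ 0.868, b = sin(fδ)/sin δ ≈ 0.868.
p = a·p₁ + b·p₂ ≈ (-0.940, 0.032, 0.339); φ = arcsin(p_z) ≈ 19.83°, λ = atan2(p_y, p_x) ≈ 178.04°.

≈ lat 19.8°, lon 178.0°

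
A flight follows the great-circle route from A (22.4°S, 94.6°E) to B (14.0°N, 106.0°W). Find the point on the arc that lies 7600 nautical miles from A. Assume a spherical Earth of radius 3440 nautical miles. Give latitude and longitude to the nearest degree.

≈ (1°S, 135°W)

Write both endpoints as unit vectors p₁, p₂ with components (cos φ cos λ, cos φ sin λ, sin φ).
The central angle between the endpoints is δ = arccos(p₁·p₂) ≈ 2.770 rad (158.7°). The total great-circle distance is δ·R ≈ 2.770 × 3440 ≈ 9530 nmi, so the target fraction is f = 7600/9530 ≈ 0.797.
Interpolate at f ≈ 0.797 with slerp weights a = sin((1−f)δ)/sin δ ≈ 1.467, b = sin(fδ)/sin δ ≈ 2.214.
p = a·p₁ + b·p₂ ≈ (-0.701, -0.713, -0.024); φ = arcsin(p_z) ≈ -1.35°, λ = atan2(p_y, p_x) ≈ -134.52°.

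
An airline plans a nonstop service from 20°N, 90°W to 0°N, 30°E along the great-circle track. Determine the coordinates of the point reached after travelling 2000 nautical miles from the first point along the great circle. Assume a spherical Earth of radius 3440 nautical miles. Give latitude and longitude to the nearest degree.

The haversine formula gives a central angle δ ≈ 2.060 rad (118.0°) between the endpoints. The total great-circle distance is δ·R ≈ 2.060 × 3440 ≈ 7086 nmi, so the target fraction is f = 2000/7086 ≈ 0.282.
Interpolate at f ≈ 0.282 with slerp weights a = sin((1−f)δ)/sin δ ≈ 1.128, b = sin(fδ)/sin δ ≈ 0.622.
p = a·p₁ + b·p₂ ≈ (0.539, -0.749, 0.386); φ = arcsin(p_z) ≈ 22.69°, λ = atan2(p_y, p_x) ≈ -54.27°.

≈ 23°N, 54°W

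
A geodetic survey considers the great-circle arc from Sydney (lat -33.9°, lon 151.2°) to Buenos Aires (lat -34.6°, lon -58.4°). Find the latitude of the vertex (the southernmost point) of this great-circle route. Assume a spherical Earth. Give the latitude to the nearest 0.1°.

≈ -69.4°

The great circle lies in the plane with unit normal n̂ = (p₁ × p₂)/|p₁ × p₂|.
Here n̂_z ≈ +0.351; the vertex latitude is φ_max = arccos|n̂_z| ≈ 69.4°.
Check via Clairaut: cos φ_max = |cos φ₁| · sin C = cos(33.9°)·sin(155.0°) ≈ 0.351, again giving ≈ 69.4°.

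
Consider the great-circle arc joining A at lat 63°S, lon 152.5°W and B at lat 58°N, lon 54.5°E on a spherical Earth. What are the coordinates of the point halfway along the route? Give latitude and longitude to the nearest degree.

Write both endpoints as unit vectors p₁, p₂ with components (cos φ cos λ, cos φ sin λ, sin φ).
The central angle between the endpoints is δ = arccos(p₁·p₂) ≈ 2.896 rad (165.9°).
Interpolate at f = 1/2 with slerp weights a = sin((1−f)δ)/sin δ ≈ 4.081, b = sin(fδ)/sin δ ≈ 4.081.
p = a·p₁ + b·p₂ ≈ (-0.388, 0.905, -0.175); φ = arcsin(p_z) ≈ -10.10°, λ = atan2(p_y, p_x) ≈ 113.18°.

≈ lat 10°S, lon 113°E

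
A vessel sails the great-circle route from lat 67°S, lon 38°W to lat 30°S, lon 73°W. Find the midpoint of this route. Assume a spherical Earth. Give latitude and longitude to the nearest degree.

≈ lat 50°S, lon 62°W

Convert each endpoint to a unit vector on the sphere (x = cos φ cos λ, y = cos φ sin λ, z = sin φ).
The central angle between the endpoints is δ = arccos(p₁·p₂) ≈ 0.742 rad (42.5°).
Interpolate at f = 1/2 with slerp weights a = sin((1−f)δ)/sin δ ≈ 0.536, b = sin(fδ)/sin δ ≈ 0.536.
p = a·p₁ + b·p₂ ≈ (0.301, -0.573, -0.762); φ = arcsin(p_z) ≈ -49.64°, λ = atan2(p_y, p_x) ≈ -62.30°.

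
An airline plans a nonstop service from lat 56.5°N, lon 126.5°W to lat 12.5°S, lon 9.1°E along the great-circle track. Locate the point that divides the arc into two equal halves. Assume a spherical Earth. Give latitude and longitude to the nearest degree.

Write both endpoints as unit vectors p₁, p₂ with components (cos φ cos λ, cos φ sin λ, sin φ).
The central angle between the endpoints is δ = arccos(p₁·p₂) ≈ 2.172 rad (124.4°).
Interpolate at f = 1/2 with slerp weights a = sin((1−f)δ)/sin δ ≈ 1.073, b = sin(fδ)/sin δ ≈ 1.073.
p = a·p₁ + b·p₂ ≈ (0.682, -0.310, 0.662); φ = arcsin(p_z) ≈ 41.48°, λ = atan2(p_y, p_x) ≈ -24.47°.

≈ lat 41°N, lon 24°W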